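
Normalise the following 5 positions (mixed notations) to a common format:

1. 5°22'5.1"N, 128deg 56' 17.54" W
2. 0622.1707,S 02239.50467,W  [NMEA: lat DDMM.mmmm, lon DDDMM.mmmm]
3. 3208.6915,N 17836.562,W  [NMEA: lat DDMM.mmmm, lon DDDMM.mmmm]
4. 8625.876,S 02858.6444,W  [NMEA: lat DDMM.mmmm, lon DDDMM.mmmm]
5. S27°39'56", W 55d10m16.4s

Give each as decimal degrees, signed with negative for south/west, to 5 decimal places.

Point 1:
  φ: 5 + 22/60 + 5.1/3600 = 5.368083
  N → positive
  Longitude: 56′ + 17.54″ = 56.29233′; 128 + 56.29233/60 = 128.938206
  W ⇒ negate
Point 2:
  φ: degrees = first 2 digits = 6, minutes = 22.1707; 6 + 22.1707/60 = 6.369512
  hemisphere S, so the sign is −
  Longitude: degrees = first 3 digits = 22, minutes = 39.50467; 22 + 39.50467/60 = 22.658411
  W ⇒ negate
Point 3:
  Lat: degrees = first 2 digits = 32, minutes = 8.6915; 32 + 8.6915/60 = 32.144858
  N → positive
  Lon: degrees = first 3 digits = 178, minutes = 36.562; 178 + 36.562/60 = 178.609367
  hemisphere W, so the sign is −
Point 4:
  Lat: split at 2 digits → 86° and 25.876′; 86 + 25.876/60 = 86.431267
  S ⇒ negate
  λ: split at 3 digits → 028° and 58.6444′; 28 + 58.6444/60 = 28.977407
  W → negative
Point 5:
  Latitude: 27° + 39/60 + 56/3600 = 27 + 0.650000 + 0.015556 = 27.665556
  S ⇒ negate
  Lon: 55° + 10/60 + 16.4/3600 = 55 + 0.166667 + 0.004556 = 55.171222
  W → negative

1. 5.36808, -128.93821
2. -6.36951, -22.65841
3. 32.14486, -178.60937
4. -86.43127, -28.97741
5. -27.66556, -55.17122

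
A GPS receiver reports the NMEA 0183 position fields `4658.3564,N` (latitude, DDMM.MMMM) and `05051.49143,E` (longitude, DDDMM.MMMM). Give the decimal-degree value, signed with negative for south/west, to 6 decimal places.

φ: degrees = first 2 digits = 46, minutes = 58.3564; 46 + 58.3564/60 = 46.9726067
N → positive
Lon: split at 3 digits → 050° and 51.49143′; 50 + 51.49143/60 = 50.8581905
E → positive

46.972607, 50.858191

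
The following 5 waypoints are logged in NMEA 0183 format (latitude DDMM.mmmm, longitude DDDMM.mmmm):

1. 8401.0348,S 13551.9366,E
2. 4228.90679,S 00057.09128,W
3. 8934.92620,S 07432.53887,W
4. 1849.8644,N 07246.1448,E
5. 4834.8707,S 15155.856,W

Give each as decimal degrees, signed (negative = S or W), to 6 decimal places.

Point 1:
  Lat: degrees = first 2 digits = 84, minutes = 1.0348; 84 + 1.0348/60 = 84.0172467
  S ⇒ negate
  Longitude: degrees = first 3 digits = 135, minutes = 51.9366; 135 + 51.9366/60 = 135.8656100
  E → positive
Point 2:
  Latitude: split at 2 digits → 42° and 28.90679′; 42 + 28.90679/60 = 42.4817798
  S ⇒ negate
  Lon: split at 3 digits → 000° and 57.09128′; 0 + 57.09128/60 = 0.9515213
  hemisphere W, so the sign is −
Point 3:
  φ: split at 2 digits → 89° and 34.9262′; 89 + 34.9262/60 = 89.5821033
  S ⇒ negate
  λ: split at 3 digits → 074° and 32.53887′; 74 + 32.53887/60 = 74.5423145
  W ⇒ negate
Point 4:
  Lat: split at 2 digits → 18° and 49.8644′; 18 + 49.8644/60 = 18.8310733
  N → positive
  Longitude: split at 3 digits → 072° and 46.1448′; 72 + 46.1448/60 = 72.7690800
  E ⇒ keep positive
Point 5:
  Latitude: split at 2 digits → 48° and 34.8707′; 48 + 34.8707/60 = 48.5811783
  hemisphere S, so the sign is −
  Lon: split at 3 digits → 151° and 55.856′; 151 + 55.856/60 = 151.9309333
  W ⇒ negate

1. -84.017247, 135.865610
2. -42.481780, -0.951521
3. -89.582103, -74.542315
4. 18.831073, 72.769080
5. -48.581178, -151.930933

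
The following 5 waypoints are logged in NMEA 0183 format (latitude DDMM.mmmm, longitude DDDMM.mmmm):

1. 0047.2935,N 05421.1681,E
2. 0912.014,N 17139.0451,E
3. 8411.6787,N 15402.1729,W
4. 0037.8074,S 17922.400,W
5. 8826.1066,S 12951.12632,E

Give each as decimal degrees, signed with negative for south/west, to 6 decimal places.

1. 0.788225, 54.352802
2. 9.200233, 171.650752
3. 84.194645, -154.036215
4. -0.630123, -179.373333
5. -88.435110, 129.852105

Point 1:
  φ: split at 2 digits → 00° and 47.2935′; 0 + 47.2935/60 = 0.7882250
  N ⇒ keep positive
  Longitude: degrees = first 3 digits = 54, minutes = 21.1681; 54 + 21.1681/60 = 54.3528017
  E → positive
Point 2:
  φ: split at 2 digits → 09° and 12.014′; 9 + 12.014/60 = 9.2002333
  N ⇒ keep positive
  λ: split at 3 digits → 171° and 39.0451′; 171 + 39.0451/60 = 171.6507517
  E → positive
Point 3:
  φ: split at 2 digits → 84° and 11.6787′; 84 + 11.6787/60 = 84.1946450
  N → positive
  λ: degrees = first 3 digits = 154, minutes = 2.1729; 154 + 2.1729/60 = 154.0362150
  hemisphere W, so the sign is −
Point 4:
  φ: degrees = first 2 digits = 0, minutes = 37.8074; 0 + 37.8074/60 = 0.6301233
  S → negative
  Longitude: degrees = first 3 digits = 179, minutes = 22.4; 179 + 22.4/60 = 179.3733333
  hemisphere W, so the sign is −
Point 5:
  Latitude: degrees = first 2 digits = 88, minutes = 26.1066; 88 + 26.1066/60 = 88.4351100
  S ⇒ negate
  λ: split at 3 digits → 129° and 51.12632′; 129 + 51.12632/60 = 129.8521053
  E → positive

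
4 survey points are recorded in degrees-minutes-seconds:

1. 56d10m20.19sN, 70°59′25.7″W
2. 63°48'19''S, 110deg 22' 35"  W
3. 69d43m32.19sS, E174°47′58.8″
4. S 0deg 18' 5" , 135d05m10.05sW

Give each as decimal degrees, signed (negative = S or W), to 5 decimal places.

1. 56.17228, -70.99047
2. -63.80528, -110.37639
3. -69.72561, 174.79967
4. -0.30139, -135.08613

Point 1:
  φ: 56° + 10/60 + 20.19/3600 = 56 + 0.166667 + 0.005608 = 56.172275
  N → positive
  λ: 70 + 59/60 + 25.7/3600 = 70.990472
  W → negative
Point 2:
  Latitude: 63 + 48/60 + 19/3600 = 63.805278
  hemisphere S, so the sign is −
  Longitude: 110° + 22/60 + 35/3600 = 110 + 0.366667 + 0.009722 = 110.376389
  W ⇒ negate
Point 3:
  φ: 43′ + 32.19″ = 43.53650′; 69 + 43.53650/60 = 69.725608
  S ⇒ negate
  Longitude: 174 + 47/60 + 58.8/3600 = 174.799667
  E → positive
Point 4:
  Latitude: 18′ + 5″ = 18.08333′; 0 + 18.08333/60 = 0.301389
  S → negative
  Lon: 5′ + 10.05″ = 5.16750′; 135 + 5.16750/60 = 135.086125
  W → negative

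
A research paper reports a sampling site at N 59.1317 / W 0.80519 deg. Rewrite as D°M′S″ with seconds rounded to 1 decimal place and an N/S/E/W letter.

Latitude: whole degrees 59; 7.90200′ → 7′ and 54.120″
λ: whole degrees 0; 48.31140′ → 48′ and 18.684″

59°07′54.1″ N, 0°48′18.7″ W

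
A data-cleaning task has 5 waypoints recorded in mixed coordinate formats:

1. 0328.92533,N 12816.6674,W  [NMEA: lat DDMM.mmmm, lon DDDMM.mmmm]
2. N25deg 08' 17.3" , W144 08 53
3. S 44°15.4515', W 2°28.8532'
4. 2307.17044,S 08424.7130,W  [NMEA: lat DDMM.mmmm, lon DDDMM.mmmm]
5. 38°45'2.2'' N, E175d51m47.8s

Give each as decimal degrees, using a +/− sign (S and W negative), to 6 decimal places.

Point 1:
  Lat: split at 2 digits → 03° and 28.92533′; 3 + 28.92533/60 = 3.4820888
  N → positive
  λ: degrees = first 3 digits = 128, minutes = 16.6674; 128 + 16.6674/60 = 128.2777900
  hemisphere W, so the sign is −
Point 2:
  φ: 8′ + 17.3″ = 8.28833′; 25 + 8.28833/60 = 25.1381389
  N ⇒ keep positive
  Lon: 144° + 8/60 + 53/3600 = 144 + 0.133333 + 0.014722 = 144.1480556
  W ⇒ negate
Point 3:
  Lat: 15.4515′ = 0.257525°; total 44.2575250
  hemisphere S, so the sign is −
  Lon: 28.8532′ = 0.480887°; total 2.4808867
  hemisphere W, so the sign is −
Point 4:
  Lat: degrees = first 2 digits = 23, minutes = 7.17044; 23 + 7.17044/60 = 23.1195073
  S → negative
  Lon: split at 3 digits → 084° and 24.713′; 84 + 24.713/60 = 84.4118833
  W → negative
Point 5:
  φ: 38 + 45/60 + 2.2/3600 = 38.7506111
  N → positive
  Lon: 175 + 51/60 + 47.8/3600 = 175.8632778
  E → positive

1. 3.482089, -128.277790
2. 25.138139, -144.148056
3. -44.257525, -2.480887
4. -23.119507, -84.411883
5. 38.750611, 175.863278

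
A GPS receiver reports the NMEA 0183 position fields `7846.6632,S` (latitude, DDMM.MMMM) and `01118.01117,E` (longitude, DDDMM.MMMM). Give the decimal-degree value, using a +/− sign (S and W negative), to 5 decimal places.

Lat: degrees = first 2 digits = 78, minutes = 46.6632; 78 + 46.6632/60 = 78.777720
S → negative
Lon: degrees = first 3 digits = 11, minutes = 18.01117; 11 + 18.01117/60 = 11.300186
E ⇒ keep positive

-78.77772, 11.30019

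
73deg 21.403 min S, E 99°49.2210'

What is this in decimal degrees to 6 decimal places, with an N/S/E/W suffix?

Latitude: 21.403′ = 0.356717°; total 73.3567167
Lon: 99 + 49.221/60 = 99.8203500

73.356717° S, 99.820350° E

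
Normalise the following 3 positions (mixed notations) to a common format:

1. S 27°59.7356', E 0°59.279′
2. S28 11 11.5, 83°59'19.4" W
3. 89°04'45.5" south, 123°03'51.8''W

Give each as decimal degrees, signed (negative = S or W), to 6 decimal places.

Point 1:
  Latitude: 27 + 59.7356/60 = 27.9955933
  hemisphere S, so the sign is −
  Longitude: 0 + 59.279/60 = 0.9879833
  E ⇒ keep positive
Point 2:
  Latitude: 28 + 11/60 + 11.5/3600 = 28.1865278
  hemisphere S, so the sign is −
  Lon: 59′ + 19.4″ = 59.32333′; 83 + 59.32333/60 = 83.9887222
  W ⇒ negate
Point 3:
  Lat: 89 + 4/60 + 45.5/3600 = 89.0793056
  hemisphere S, so the sign is −
  Lon: 123° + 3/60 + 51.8/3600 = 123 + 0.050000 + 0.014389 = 123.0643889
  W ⇒ negate

1. -27.995593, 0.987983
2. -28.186528, -83.988722
3. -89.079306, -123.064389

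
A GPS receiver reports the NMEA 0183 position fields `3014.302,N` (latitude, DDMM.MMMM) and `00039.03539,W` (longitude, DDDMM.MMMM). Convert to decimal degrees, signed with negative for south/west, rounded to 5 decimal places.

φ: degrees = first 2 digits = 30, minutes = 14.302; 30 + 14.302/60 = 30.238367
N → positive
Lon: degrees = first 3 digits = 0, minutes = 39.03539; 0 + 39.03539/60 = 0.650590
W ⇒ negate

30.23837, -0.65059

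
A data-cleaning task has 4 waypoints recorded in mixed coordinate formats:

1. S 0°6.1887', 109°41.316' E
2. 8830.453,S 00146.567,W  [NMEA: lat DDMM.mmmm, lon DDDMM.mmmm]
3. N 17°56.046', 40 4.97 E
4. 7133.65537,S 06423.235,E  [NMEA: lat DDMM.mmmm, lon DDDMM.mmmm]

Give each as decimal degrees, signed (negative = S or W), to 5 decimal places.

1. -0.10315, 109.68860
2. -88.50755, -1.77612
3. 17.93410, 40.08283
4. -71.56092, 64.38725

Point 1:
  Lat: 0 + 6.1887/60 = 0.103145
  hemisphere S, so the sign is −
  Lon: 109 + 41.316/60 = 109.688600
  E → positive
Point 2:
  Latitude: degrees = first 2 digits = 88, minutes = 30.453; 88 + 30.453/60 = 88.507550
  S → negative
  Lon: degrees = first 3 digits = 1, minutes = 46.567; 1 + 46.567/60 = 1.776117
  W ⇒ negate
Point 3:
  Latitude: 17 + 56.046/60 = 17.934100
  N → positive
  Lon: 40 + 4.97/60 = 40.082833
  E ⇒ keep positive
Point 4:
  φ: degrees = first 2 digits = 71, minutes = 33.65537; 71 + 33.65537/60 = 71.560923
  S ⇒ negate
  λ: split at 3 digits → 064° and 23.235′; 64 + 23.235/60 = 64.387250
  E → positive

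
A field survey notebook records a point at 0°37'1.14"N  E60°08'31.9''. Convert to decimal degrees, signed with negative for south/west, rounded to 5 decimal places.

Lat: 37′ + 1.14″ = 37.01900′; 0 + 37.01900/60 = 0.616983
N ⇒ keep positive
Longitude: 60 + 8/60 + 31.9/3600 = 60.142194
E ⇒ keep positive

0.61698, 60.14219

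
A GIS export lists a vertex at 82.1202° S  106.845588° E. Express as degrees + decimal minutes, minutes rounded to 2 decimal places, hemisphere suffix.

82° 7.21′ S, 106° 50.74′ E

Lat: fractional part 0.120200 → 7.2120 minutes
Lon: fractional part 0.845588 → 50.7353 minutes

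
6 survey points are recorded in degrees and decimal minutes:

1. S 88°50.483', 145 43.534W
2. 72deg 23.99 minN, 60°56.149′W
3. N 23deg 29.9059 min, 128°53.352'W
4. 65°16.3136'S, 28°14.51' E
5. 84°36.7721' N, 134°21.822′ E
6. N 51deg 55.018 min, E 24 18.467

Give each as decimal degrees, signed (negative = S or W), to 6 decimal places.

1. -88.841383, -145.725567
2. 72.399833, -60.935817
3. 23.498432, -128.889200
4. -65.271893, 28.241833
5. 84.612868, 134.363700
6. 51.916967, 24.307783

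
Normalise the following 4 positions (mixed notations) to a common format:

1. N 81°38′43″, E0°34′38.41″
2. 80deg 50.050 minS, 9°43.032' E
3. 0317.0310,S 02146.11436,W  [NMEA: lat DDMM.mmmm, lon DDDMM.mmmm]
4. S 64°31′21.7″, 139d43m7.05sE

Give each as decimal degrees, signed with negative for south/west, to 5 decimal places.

1. 81.64528, 0.57734
2. -80.83417, 9.71720
3. -3.28385, -21.76857
4. -64.52269, 139.71863

Point 1:
  Latitude: 38′ + 43″ = 38.71667′; 81 + 38.71667/60 = 81.645278
  N → positive
  Longitude: 34′ + 38.41″ = 34.64017′; 0 + 34.64017/60 = 0.577336
  E → positive
Point 2:
  Latitude: 80 + 50.05/60 = 80.834167
  S ⇒ negate
  λ: 43.032′ = 0.717200°; total 9.717200
  E → positive
Point 3:
  Lat: degrees = first 2 digits = 3, minutes = 17.031; 3 + 17.031/60 = 3.283850
  S ⇒ negate
  Longitude: degrees = first 3 digits = 21, minutes = 46.11436; 21 + 46.11436/60 = 21.768573
  W → negative
Point 4:
  Latitude: 31′ + 21.7″ = 31.36167′; 64 + 31.36167/60 = 64.522694
  hemisphere S, so the sign is −
  Lon: 139° + 43/60 + 7.05/3600 = 139 + 0.716667 + 0.001958 = 139.718625
  E ⇒ keep positive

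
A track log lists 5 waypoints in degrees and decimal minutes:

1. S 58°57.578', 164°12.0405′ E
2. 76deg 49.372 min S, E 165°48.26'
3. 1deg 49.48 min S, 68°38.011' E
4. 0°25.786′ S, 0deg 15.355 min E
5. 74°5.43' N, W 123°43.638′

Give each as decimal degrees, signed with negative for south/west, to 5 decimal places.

Point 1:
  φ: 57.578′ = 0.959633°; total 58.959633
  S → negative
  λ: 12.0405′ = 0.200675°; total 164.200675
  E ⇒ keep positive
Point 2:
  Latitude: 49.372′ = 0.822867°; total 76.822867
  S → negative
  Lon: 48.26′ = 0.804333°; total 165.804333
  E → positive
Point 3:
  Latitude: 1 + 49.48/60 = 1.824667
  S ⇒ negate
  Longitude: 68 + 38.011/60 = 68.633517
  E ⇒ keep positive
Point 4:
  Lat: 0 + 25.786/60 = 0.429767
  S ⇒ negate
  Lon: 15.355′ = 0.255917°; total 0.255917
  E ⇒ keep positive
Point 5:
  Latitude: 74 + 5.43/60 = 74.090500
  N → positive
  Lon: 123 + 43.638/60 = 123.727300
  W ⇒ negate

1. -58.95963, 164.20068
2. -76.82287, 165.80433
3. -1.82467, 68.63352
4. -0.42977, 0.25592
5. 74.09050, -123.72730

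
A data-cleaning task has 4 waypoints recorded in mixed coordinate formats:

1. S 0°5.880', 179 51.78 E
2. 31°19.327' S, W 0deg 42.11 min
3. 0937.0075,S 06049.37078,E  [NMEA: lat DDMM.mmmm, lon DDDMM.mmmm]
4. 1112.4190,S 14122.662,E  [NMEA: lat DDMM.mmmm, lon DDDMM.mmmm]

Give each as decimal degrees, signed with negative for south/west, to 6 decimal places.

Point 1:
  Lat: 0 + 5.88/60 = 0.0980000
  S → negative
  Longitude: 51.78′ = 0.863000°; total 179.8630000
  E → positive
Point 2:
  Latitude: 19.327′ = 0.322117°; total 31.3221167
  hemisphere S, so the sign is −
  Lon: 42.11′ = 0.701833°; total 0.7018333
  W ⇒ negate
Point 3:
  Lat: split at 2 digits → 09° and 37.0075′; 9 + 37.0075/60 = 9.6167917
  hemisphere S, so the sign is −
  Lon: split at 3 digits → 060° and 49.37078′; 60 + 49.37078/60 = 60.8228463
  E ⇒ keep positive
Point 4:
  Latitude: split at 2 digits → 11° and 12.419′; 11 + 12.419/60 = 11.2069833
  hemisphere S, so the sign is −
  Lon: degrees = first 3 digits = 141, minutes = 22.662; 141 + 22.662/60 = 141.3777000
  E → positive

1. -0.098000, 179.863000
2. -31.322117, -0.701833
3. -9.616792, 60.822846
4. -11.206983, 141.377700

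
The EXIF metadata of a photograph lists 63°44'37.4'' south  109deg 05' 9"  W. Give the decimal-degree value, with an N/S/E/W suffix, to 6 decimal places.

63.743722° S, 109.085833° W

Lat: 63° + 44/60 + 37.4/3600 = 63 + 0.733333 + 0.010389 = 63.7437222
Lon: 109° + 5/60 + 9/3600 = 109 + 0.083333 + 0.002500 = 109.0858333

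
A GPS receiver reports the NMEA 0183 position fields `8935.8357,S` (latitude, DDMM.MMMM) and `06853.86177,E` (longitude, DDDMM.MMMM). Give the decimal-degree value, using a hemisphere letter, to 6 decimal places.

89.597262° S, 68.897696° E

Lat: split at 2 digits → 89° and 35.8357′; 89 + 35.8357/60 = 89.5972617
Longitude: degrees = first 3 digits = 68, minutes = 53.86177; 68 + 53.86177/60 = 68.8976962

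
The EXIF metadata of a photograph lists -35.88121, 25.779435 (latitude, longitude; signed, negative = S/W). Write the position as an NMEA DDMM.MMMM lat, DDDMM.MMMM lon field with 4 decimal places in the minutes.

3552.8726,S / 02546.7661,E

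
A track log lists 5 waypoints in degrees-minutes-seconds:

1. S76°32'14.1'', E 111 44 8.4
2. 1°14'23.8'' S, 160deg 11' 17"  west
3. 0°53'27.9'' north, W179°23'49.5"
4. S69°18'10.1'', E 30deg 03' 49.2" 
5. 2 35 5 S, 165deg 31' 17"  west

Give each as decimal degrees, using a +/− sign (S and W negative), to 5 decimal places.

1. -76.53725, 111.73567
2. -1.23994, -160.18806
3. 0.89108, -179.39708
4. -69.30281, 30.06367
5. -2.58472, -165.52139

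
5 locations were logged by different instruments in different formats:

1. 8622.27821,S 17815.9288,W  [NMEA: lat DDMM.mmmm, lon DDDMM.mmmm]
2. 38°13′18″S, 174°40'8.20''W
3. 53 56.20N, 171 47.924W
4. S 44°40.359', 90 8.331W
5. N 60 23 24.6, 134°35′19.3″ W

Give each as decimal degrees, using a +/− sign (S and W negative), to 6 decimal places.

1. -86.371304, -178.265480
2. -38.221667, -174.668944
3. 53.936667, -171.798733
4. -44.672650, -90.138850
5. 60.390167, -134.588694

Point 1:
  Lat: degrees = first 2 digits = 86, minutes = 22.27821; 86 + 22.27821/60 = 86.3713035
  S → negative
  λ: degrees = first 3 digits = 178, minutes = 15.9288; 178 + 15.9288/60 = 178.2654800
  hemisphere W, so the sign is −
Point 2:
  Lat: 38° + 13/60 + 18/3600 = 38 + 0.216667 + 0.005000 = 38.2216667
  hemisphere S, so the sign is −
  Lon: 174° + 40/60 + 8.2/3600 = 174 + 0.666667 + 0.002278 = 174.6689444
  W ⇒ negate
Point 3:
  Latitude: 56.2′ = 0.936667°; total 53.9366667
  N → positive
  Longitude: 47.924′ = 0.798733°; total 171.7987333
  W → negative
Point 4:
  φ: 44 + 40.359/60 = 44.6726500
  hemisphere S, so the sign is −
  Lon: 90 + 8.331/60 = 90.1388500
  hemisphere W, so the sign is −
Point 5:
  φ: 60 + 23/60 + 24.6/3600 = 60.3901667
  N ⇒ keep positive
  Lon: 134° + 35/60 + 19.3/3600 = 134 + 0.583333 + 0.005361 = 134.5886944
  hemisphere W, so the sign is −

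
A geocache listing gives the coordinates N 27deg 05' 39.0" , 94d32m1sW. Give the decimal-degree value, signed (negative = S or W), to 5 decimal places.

Latitude: 27° + 5/60 + 39/3600 = 27 + 0.083333 + 0.010833 = 27.094167
N → positive
Lon: 94° + 32/60 + 1/3600 = 94 + 0.533333 + 0.000278 = 94.533611
W → negative

27.09417, -94.53361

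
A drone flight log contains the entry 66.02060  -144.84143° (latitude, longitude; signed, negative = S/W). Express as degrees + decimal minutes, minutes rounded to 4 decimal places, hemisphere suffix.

66° 1.2360′ N, 144° 50.4858′ W

Latitude: 66° + 0.020600 × 60 = 66° 1.236000′
Longitude is negative → W; |value| = 144.841430
λ: fractional part 0.841430 → 50.485800 minutes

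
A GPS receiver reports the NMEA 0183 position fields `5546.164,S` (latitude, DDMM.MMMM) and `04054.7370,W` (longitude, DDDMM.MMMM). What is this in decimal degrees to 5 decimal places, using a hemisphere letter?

Lat: degrees = first 2 digits = 55, minutes = 46.164; 55 + 46.164/60 = 55.769400
Lon: split at 3 digits → 040° and 54.737′; 40 + 54.737/60 = 40.912283

55.76940° S, 40.91228° W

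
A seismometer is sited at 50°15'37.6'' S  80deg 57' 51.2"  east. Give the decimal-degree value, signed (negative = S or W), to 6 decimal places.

-50.260444, 80.964222

Latitude: 15′ + 37.6″ = 15.62667′; 50 + 15.62667/60 = 50.2604444
S → negative
Longitude: 80° + 57/60 + 51.2/3600 = 80 + 0.950000 + 0.014222 = 80.9642222
E ⇒ keep positive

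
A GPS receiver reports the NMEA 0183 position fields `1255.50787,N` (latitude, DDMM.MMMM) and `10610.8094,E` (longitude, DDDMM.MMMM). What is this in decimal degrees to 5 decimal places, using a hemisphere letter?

12.92513° N, 106.18016° E

Latitude: split at 2 digits → 12° and 55.50787′; 12 + 55.50787/60 = 12.925131
Longitude: degrees = first 3 digits = 106, minutes = 10.8094; 106 + 10.8094/60 = 106.180157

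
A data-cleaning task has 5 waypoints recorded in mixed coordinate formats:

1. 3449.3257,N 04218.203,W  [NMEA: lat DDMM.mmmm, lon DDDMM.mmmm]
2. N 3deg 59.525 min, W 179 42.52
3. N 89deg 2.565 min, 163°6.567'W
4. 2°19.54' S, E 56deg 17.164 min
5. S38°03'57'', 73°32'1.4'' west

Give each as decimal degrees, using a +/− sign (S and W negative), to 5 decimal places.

Point 1:
  Latitude: degrees = first 2 digits = 34, minutes = 49.3257; 34 + 49.3257/60 = 34.822095
  N ⇒ keep positive
  λ: split at 3 digits → 042° and 18.203′; 42 + 18.203/60 = 42.303383
  hemisphere W, so the sign is −
Point 2:
  Lat: 59.525′ = 0.992083°; total 3.992083
  N ⇒ keep positive
  Lon: 179 + 42.52/60 = 179.708667
  hemisphere W, so the sign is −
Point 3:
  φ: 2.565′ = 0.042750°; total 89.042750
  N → positive
  λ: 6.567′ = 0.109450°; total 163.109450
  W ⇒ negate
Point 4:
  Latitude: 19.54′ = 0.325667°; total 2.325667
  S → negative
  Longitude: 17.164′ = 0.286067°; total 56.286067
  E → positive
Point 5:
  Lat: 3′ + 57″ = 3.95000′; 38 + 3.95000/60 = 38.065833
  hemisphere S, so the sign is −
  Lon: 73° + 32/60 + 1.4/3600 = 73 + 0.533333 + 0.000389 = 73.533722
  hemisphere W, so the sign is −

1. 34.82210, -42.30338
2. 3.99208, -179.70867
3. 89.04275, -163.10945
4. -2.32567, 56.28607
5. -38.06583, -73.53372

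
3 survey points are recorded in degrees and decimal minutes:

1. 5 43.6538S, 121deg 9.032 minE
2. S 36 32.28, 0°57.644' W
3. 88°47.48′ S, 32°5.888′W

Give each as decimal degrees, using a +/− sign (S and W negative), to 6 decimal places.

1. -5.727563, 121.150533
2. -36.538000, -0.960733
3. -88.791333, -32.098133

Point 1:
  Lat: 5 + 43.6538/60 = 5.7275633
  S ⇒ negate
  λ: 9.032′ = 0.150533°; total 121.1505333
  E ⇒ keep positive
Point 2:
  φ: 36 + 32.28/60 = 36.5380000
  S → negative
  Lon: 0 + 57.644/60 = 0.9607333
  W ⇒ negate
Point 3:
  Lat: 47.48′ = 0.791333°; total 88.7913333
  S ⇒ negate
  Longitude: 32 + 5.888/60 = 32.0981333
  W ⇒ negate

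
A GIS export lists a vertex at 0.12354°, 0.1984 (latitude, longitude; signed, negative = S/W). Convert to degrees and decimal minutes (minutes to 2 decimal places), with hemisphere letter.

0° 7.41′ N, 0° 11.90′ E

φ: 0° + 0.123540 × 60 = 0° 7.4124′
Longitude: 0° + 0.198400 × 60 = 0° 11.9040′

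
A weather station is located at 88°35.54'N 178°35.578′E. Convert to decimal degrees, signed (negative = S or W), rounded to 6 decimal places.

88.592333, 178.592967

φ: 88 + 35.54/60 = 88.5923333
N → positive
λ: 35.578′ = 0.592967°; total 178.5929667
E → positive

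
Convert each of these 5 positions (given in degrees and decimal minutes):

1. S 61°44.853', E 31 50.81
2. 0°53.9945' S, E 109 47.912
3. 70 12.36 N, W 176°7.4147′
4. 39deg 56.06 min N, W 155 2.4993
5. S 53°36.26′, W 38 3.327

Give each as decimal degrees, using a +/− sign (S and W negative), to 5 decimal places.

Point 1:
  φ: 44.853′ = 0.747550°; total 61.747550
  S ⇒ negate
  λ: 50.81′ = 0.846833°; total 31.846833
  E → positive
Point 2:
  φ: 0 + 53.9945/60 = 0.899908
  S ⇒ negate
  Lon: 109 + 47.912/60 = 109.798533
  E → positive
Point 3:
  φ: 12.36′ = 0.206000°; total 70.206000
  N ⇒ keep positive
  λ: 176 + 7.4147/60 = 176.123578
  W → negative
Point 4:
  φ: 39 + 56.06/60 = 39.934333
  N → positive
  Lon: 2.4993′ = 0.041655°; total 155.041655
  W → negative
Point 5:
  Latitude: 53 + 36.26/60 = 53.604333
  hemisphere S, so the sign is −
  Longitude: 3.327′ = 0.055450°; total 38.055450
  hemisphere W, so the sign is −

1. -61.74755, 31.84683
2. -0.89991, 109.79853
3. 70.20600, -176.12358
4. 39.93433, -155.04166
5. -53.60433, -38.05545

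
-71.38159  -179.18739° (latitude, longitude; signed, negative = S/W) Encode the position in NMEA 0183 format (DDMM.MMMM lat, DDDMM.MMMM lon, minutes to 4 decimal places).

Latitude is negative → S; |value| = 71.381590
φ: minutes = (71.381590 − 71) × 60 = 22.895400
Longitude is negative → W; |value| = 179.187390
Lon: fractional part 0.187390 → 11.243400 minutes

7122.8954,S / 17911.2434,W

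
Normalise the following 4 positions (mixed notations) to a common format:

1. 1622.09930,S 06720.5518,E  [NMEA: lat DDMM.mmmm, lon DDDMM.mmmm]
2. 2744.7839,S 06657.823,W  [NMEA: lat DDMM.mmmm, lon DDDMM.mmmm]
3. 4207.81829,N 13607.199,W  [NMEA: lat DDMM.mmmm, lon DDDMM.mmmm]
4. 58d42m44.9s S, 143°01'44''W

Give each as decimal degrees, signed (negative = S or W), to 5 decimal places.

1. -16.36832, 67.34253
2. -27.74640, -66.96372
3. 42.13030, -136.11998
4. -58.71247, -143.02889

Point 1:
  φ: split at 2 digits → 16° and 22.0993′; 16 + 22.0993/60 = 16.368322
  hemisphere S, so the sign is −
  λ: degrees = first 3 digits = 67, minutes = 20.5518; 67 + 20.5518/60 = 67.342530
  E ⇒ keep positive
Point 2:
  Latitude: split at 2 digits → 27° and 44.7839′; 27 + 44.7839/60 = 27.746398
  hemisphere S, so the sign is −
  Longitude: degrees = first 3 digits = 66, minutes = 57.823; 66 + 57.823/60 = 66.963717
  W ⇒ negate
Point 3:
  Latitude: split at 2 digits → 42° and 7.81829′; 42 + 7.81829/60 = 42.130305
  N → positive
  Lon: degrees = first 3 digits = 136, minutes = 7.199; 136 + 7.199/60 = 136.119983
  W ⇒ negate
Point 4:
  Lat: 58 + 42/60 + 44.9/3600 = 58.712472
  S → negative
  λ: 143° + 1/60 + 44/3600 = 143 + 0.016667 + 0.012222 = 143.028889
  hemisphere W, so the sign is −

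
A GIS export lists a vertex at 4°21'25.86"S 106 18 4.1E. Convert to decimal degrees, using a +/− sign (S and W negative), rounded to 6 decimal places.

-4.357183, 106.301139

Latitude: 21′ + 25.86″ = 21.43100′; 4 + 21.43100/60 = 4.3571833
S → negative
λ: 106° + 18/60 + 4.1/3600 = 106 + 0.300000 + 0.001139 = 106.3011389
E ⇒ keep positive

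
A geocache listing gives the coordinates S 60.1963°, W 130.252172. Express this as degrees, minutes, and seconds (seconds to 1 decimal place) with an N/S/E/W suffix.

Latitude: 0.196300 × 60 = 11.77800′ → 11′, remainder × 60 = 46.680″
λ: whole degrees 130; 15.13032′ → 15′ and 7.819″

60°11′46.7″ S, 130°15′7.8″ W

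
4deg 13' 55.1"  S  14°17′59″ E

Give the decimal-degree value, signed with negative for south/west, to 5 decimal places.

φ: 13′ + 55.1″ = 13.91833′; 4 + 13.91833/60 = 4.231972
hemisphere S, so the sign is −
Lon: 14 + 17/60 + 59/3600 = 14.299722
E ⇒ keep positive

-4.23197, 14.29972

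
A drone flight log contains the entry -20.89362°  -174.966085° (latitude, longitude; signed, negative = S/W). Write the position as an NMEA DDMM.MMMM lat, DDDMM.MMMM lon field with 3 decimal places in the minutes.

2053.617,S / 17457.965,W

Latitude is negative → S; |value| = 20.893620
Latitude: minutes = (20.893620 − 20) × 60 = 53.61720
Longitude is negative → W; |value| = 174.966085
λ: minutes = (174.966085 − 174) × 60 = 57.96510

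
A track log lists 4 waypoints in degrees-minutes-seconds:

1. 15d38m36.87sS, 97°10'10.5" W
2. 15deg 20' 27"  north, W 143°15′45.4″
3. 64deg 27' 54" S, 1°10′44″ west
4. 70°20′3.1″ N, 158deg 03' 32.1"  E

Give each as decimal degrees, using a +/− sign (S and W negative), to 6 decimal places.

Point 1:
  Latitude: 15° + 38/60 + 36.87/3600 = 15 + 0.633333 + 0.010242 = 15.6435750
  hemisphere S, so the sign is −
  Lon: 10′ + 10.5″ = 10.17500′; 97 + 10.17500/60 = 97.1695833
  hemisphere W, so the sign is −
Point 2:
  Lat: 20′ + 27″ = 20.45000′; 15 + 20.45000/60 = 15.3408333
  N → positive
  Longitude: 15′ + 45.4″ = 15.75667′; 143 + 15.75667/60 = 143.2626111
  hemisphere W, so the sign is −
Point 3:
  Lat: 27′ + 54″ = 27.90000′; 64 + 27.90000/60 = 64.4650000
  hemisphere S, so the sign is −
  Longitude: 1° + 10/60 + 44/3600 = 1 + 0.166667 + 0.012222 = 1.1788889
  W ⇒ negate
Point 4:
  Lat: 20′ + 3.1″ = 20.05167′; 70 + 20.05167/60 = 70.3341944
  N ⇒ keep positive
  λ: 158° + 3/60 + 32.1/3600 = 158 + 0.050000 + 0.008917 = 158.0589167
  E ⇒ keep positive

1. -15.643575, -97.169583
2. 15.340833, -143.262611
3. -64.465000, -1.178889
4. 70.334194, 158.058917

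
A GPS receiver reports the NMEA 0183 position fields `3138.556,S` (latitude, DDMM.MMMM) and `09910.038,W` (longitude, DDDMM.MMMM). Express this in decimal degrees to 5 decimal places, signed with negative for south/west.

-31.64260, -99.16730

Lat: degrees = first 2 digits = 31, minutes = 38.556; 31 + 38.556/60 = 31.642600
S → negative
Longitude: split at 3 digits → 099° and 10.038′; 99 + 10.038/60 = 99.167300
W → negative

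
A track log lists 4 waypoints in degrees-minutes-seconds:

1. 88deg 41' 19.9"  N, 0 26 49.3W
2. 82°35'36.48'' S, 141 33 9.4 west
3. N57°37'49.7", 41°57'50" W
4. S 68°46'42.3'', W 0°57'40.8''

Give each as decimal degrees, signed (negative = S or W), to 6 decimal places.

1. 88.688861, -0.447028
2. -82.593467, -141.552611
3. 57.630472, -41.963889
4. -68.778417, -0.961333

Point 1:
  Latitude: 88 + 41/60 + 19.9/3600 = 88.6888611
  N → positive
  λ: 0° + 26/60 + 49.3/3600 = 0 + 0.433333 + 0.013694 = 0.4470278
  W → negative
Point 2:
  φ: 35′ + 36.48″ = 35.60800′; 82 + 35.60800/60 = 82.5934667
  S → negative
  Lon: 141 + 33/60 + 9.4/3600 = 141.5526111
  W → negative
Point 3:
  φ: 57 + 37/60 + 49.7/3600 = 57.6304722
  N ⇒ keep positive
  Lon: 41° + 57/60 + 50/3600 = 41 + 0.950000 + 0.013889 = 41.9638889
  hemisphere W, so the sign is −
Point 4:
  Lat: 68° + 46/60 + 42.3/3600 = 68 + 0.766667 + 0.011750 = 68.7784167
  hemisphere S, so the sign is −
  Lon: 0 + 57/60 + 40.8/3600 = 0.9613333
  W → negative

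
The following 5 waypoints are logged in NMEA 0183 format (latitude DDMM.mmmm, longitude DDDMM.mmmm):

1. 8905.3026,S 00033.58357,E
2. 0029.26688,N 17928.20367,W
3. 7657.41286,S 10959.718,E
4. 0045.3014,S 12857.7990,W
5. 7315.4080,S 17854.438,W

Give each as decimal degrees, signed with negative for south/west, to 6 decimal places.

Point 1:
  φ: split at 2 digits → 89° and 5.3026′; 89 + 5.3026/60 = 89.0883767
  S → negative
  Longitude: split at 3 digits → 000° and 33.58357′; 0 + 33.58357/60 = 0.5597262
  E → positive
Point 2:
  Latitude: degrees = first 2 digits = 0, minutes = 29.26688; 0 + 29.26688/60 = 0.4877813
  N ⇒ keep positive
  Lon: split at 3 digits → 179° and 28.20367′; 179 + 28.20367/60 = 179.4700612
  W → negative
Point 3:
  φ: split at 2 digits → 76° and 57.41286′; 76 + 57.41286/60 = 76.9568810
  S → negative
  λ: degrees = first 3 digits = 109, minutes = 59.718; 109 + 59.718/60 = 109.9953000
  E → positive
Point 4:
  φ: split at 2 digits → 00° and 45.3014′; 0 + 45.3014/60 = 0.7550233
  hemisphere S, so the sign is −
  Lon: degrees = first 3 digits = 128, minutes = 57.799; 128 + 57.799/60 = 128.9633167
  W ⇒ negate
Point 5:
  Lat: split at 2 digits → 73° and 15.408′; 73 + 15.408/60 = 73.2568000
  S → negative
  Lon: degrees = first 3 digits = 178, minutes = 54.438; 178 + 54.438/60 = 178.9073000
  hemisphere W, so the sign is −

1. -89.088377, 0.559726
2. 0.487781, -179.470061
3. -76.956881, 109.995300
4. -0.755023, -128.963317
5. -73.256800, -178.907300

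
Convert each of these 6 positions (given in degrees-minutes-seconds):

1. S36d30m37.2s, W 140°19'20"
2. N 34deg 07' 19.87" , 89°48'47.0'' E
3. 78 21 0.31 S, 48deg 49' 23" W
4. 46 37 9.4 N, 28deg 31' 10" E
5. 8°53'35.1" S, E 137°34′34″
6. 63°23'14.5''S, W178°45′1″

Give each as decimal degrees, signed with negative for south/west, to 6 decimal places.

Point 1:
  φ: 36° + 30/60 + 37.2/3600 = 36 + 0.500000 + 0.010333 = 36.5103333
  hemisphere S, so the sign is −
  Longitude: 140° + 19/60 + 20/3600 = 140 + 0.316667 + 0.005556 = 140.3222222
  hemisphere W, so the sign is −
Point 2:
  Lat: 7′ + 19.87″ = 7.33117′; 34 + 7.33117/60 = 34.1221861
  N ⇒ keep positive
  λ: 89 + 48/60 + 47/3600 = 89.8130556
  E ⇒ keep positive
Point 3:
  Latitude: 78 + 21/60 + 0.31/3600 = 78.3500861
  S → negative
  λ: 48 + 49/60 + 23/3600 = 48.8230556
  hemisphere W, so the sign is −
Point 4:
  φ: 46° + 37/60 + 9.4/3600 = 46 + 0.616667 + 0.002611 = 46.6192778
  N ⇒ keep positive
  Longitude: 28° + 31/60 + 10/3600 = 28 + 0.516667 + 0.002778 = 28.5194444
  E ⇒ keep positive
Point 5:
  φ: 8° + 53/60 + 35.1/3600 = 8 + 0.883333 + 0.009750 = 8.8930833
  S ⇒ negate
  λ: 137° + 34/60 + 34/3600 = 137 + 0.566667 + 0.009444 = 137.5761111
  E → positive
Point 6:
  Latitude: 63 + 23/60 + 14.5/3600 = 63.3873611
  hemisphere S, so the sign is −
  Lon: 178° + 45/60 + 1/3600 = 178 + 0.750000 + 0.000278 = 178.7502778
  W → negative

1. -36.510333, -140.322222
2. 34.122186, 89.813056
3. -78.350086, -48.823056
4. 46.619278, 28.519444
5. -8.893083, 137.576111
6. -63.387361, -178.750278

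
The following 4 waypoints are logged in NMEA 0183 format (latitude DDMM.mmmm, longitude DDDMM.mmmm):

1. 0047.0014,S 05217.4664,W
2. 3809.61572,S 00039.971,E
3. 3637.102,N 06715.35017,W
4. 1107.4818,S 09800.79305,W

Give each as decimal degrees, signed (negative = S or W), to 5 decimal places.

1. -0.78336, -52.29111
2. -38.16026, 0.66618
3. 36.61837, -67.25584
4. -11.12470, -98.01322

Point 1:
  Lat: split at 2 digits → 00° and 47.0014′; 0 + 47.0014/60 = 0.783357
  S ⇒ negate
  Lon: split at 3 digits → 052° and 17.4664′; 52 + 17.4664/60 = 52.291107
  hemisphere W, so the sign is −
Point 2:
  Latitude: degrees = first 2 digits = 38, minutes = 9.61572; 38 + 9.61572/60 = 38.160262
  S ⇒ negate
  Longitude: degrees = first 3 digits = 0, minutes = 39.971; 0 + 39.971/60 = 0.666183
  E → positive
Point 3:
  Latitude: split at 2 digits → 36° and 37.102′; 36 + 37.102/60 = 36.618367
  N → positive
  λ: degrees = first 3 digits = 67, minutes = 15.35017; 67 + 15.35017/60 = 67.255836
  W ⇒ negate
Point 4:
  Lat: split at 2 digits → 11° and 7.4818′; 11 + 7.4818/60 = 11.124697
  S ⇒ negate
  λ: degrees = first 3 digits = 98, minutes = 0.79305; 98 + 0.79305/60 = 98.013218
  hemisphere W, so the sign is −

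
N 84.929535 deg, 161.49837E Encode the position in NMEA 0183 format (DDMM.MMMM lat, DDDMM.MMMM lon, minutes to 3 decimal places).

Lat: 84° + 0.929535 × 60 = 84° 55.77210′
λ: 161° + 0.498370 × 60 = 161° 29.90220′

8455.772,N / 16129.902,E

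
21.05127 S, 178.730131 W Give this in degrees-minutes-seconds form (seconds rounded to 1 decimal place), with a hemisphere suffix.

21°03′4.6″ S, 178°43′48.5″ W

Latitude: 0.051270° → 3.07620′; 0.07620 × 60 = 4.572″
λ: 0.730131 × 60 = 43.80786′ → 43′, remainder × 60 = 48.472″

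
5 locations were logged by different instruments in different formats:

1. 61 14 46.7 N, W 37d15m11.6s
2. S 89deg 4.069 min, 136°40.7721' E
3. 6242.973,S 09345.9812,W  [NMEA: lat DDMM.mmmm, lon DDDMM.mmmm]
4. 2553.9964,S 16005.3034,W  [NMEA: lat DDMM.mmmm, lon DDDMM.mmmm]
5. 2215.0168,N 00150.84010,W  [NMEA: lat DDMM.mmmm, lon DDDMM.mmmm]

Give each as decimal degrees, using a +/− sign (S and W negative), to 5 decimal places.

1. 61.24631, -37.25322
2. -89.06782, 136.67954
3. -62.71622, -93.76635
4. -25.89994, -160.08839
5. 22.25028, -1.84734

Point 1:
  Lat: 61 + 14/60 + 46.7/3600 = 61.246306
  N → positive
  λ: 15′ + 11.6″ = 15.19333′; 37 + 15.19333/60 = 37.253222
  hemisphere W, so the sign is −
Point 2:
  φ: 89 + 4.069/60 = 89.067817
  S → negative
  λ: 136 + 40.7721/60 = 136.679535
  E → positive
Point 3:
  Lat: split at 2 digits → 62° and 42.973′; 62 + 42.973/60 = 62.716217
  hemisphere S, so the sign is −
  Lon: degrees = first 3 digits = 93, minutes = 45.9812; 93 + 45.9812/60 = 93.766353
  W → negative
Point 4:
  Latitude: degrees = first 2 digits = 25, minutes = 53.9964; 25 + 53.9964/60 = 25.899940
  hemisphere S, so the sign is −
  λ: degrees = first 3 digits = 160, minutes = 5.3034; 160 + 5.3034/60 = 160.088390
  W ⇒ negate
Point 5:
  Lat: degrees = first 2 digits = 22, minutes = 15.0168; 22 + 15.0168/60 = 22.250280
  N → positive
  Longitude: degrees = first 3 digits = 1, minutes = 50.8401; 1 + 50.8401/60 = 1.847335
  W → negative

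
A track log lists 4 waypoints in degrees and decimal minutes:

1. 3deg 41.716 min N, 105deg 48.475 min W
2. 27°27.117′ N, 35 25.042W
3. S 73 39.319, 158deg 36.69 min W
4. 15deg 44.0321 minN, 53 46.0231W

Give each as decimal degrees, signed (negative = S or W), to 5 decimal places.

Point 1:
  Lat: 3 + 41.716/60 = 3.695267
  N ⇒ keep positive
  Lon: 48.475′ = 0.807917°; total 105.807917
  W → negative
Point 2:
  φ: 27 + 27.117/60 = 27.451950
  N ⇒ keep positive
  λ: 35 + 25.042/60 = 35.417367
  hemisphere W, so the sign is −
Point 3:
  Latitude: 73 + 39.319/60 = 73.655317
  hemisphere S, so the sign is −
  λ: 158 + 36.69/60 = 158.611500
  W → negative
Point 4:
  Latitude: 15 + 44.0321/60 = 15.733868
  N ⇒ keep positive
  Lon: 46.0231′ = 0.767052°; total 53.767052
  W → negative

1. 3.69527, -105.80792
2. 27.45195, -35.41737
3. -73.65532, -158.61150
4. 15.73387, -53.76705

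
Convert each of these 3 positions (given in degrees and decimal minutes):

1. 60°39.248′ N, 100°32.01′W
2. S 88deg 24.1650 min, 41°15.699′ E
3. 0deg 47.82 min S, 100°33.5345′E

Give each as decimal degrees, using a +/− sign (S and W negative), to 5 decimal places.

1. 60.65413, -100.53350
2. -88.40275, 41.26165
3. -0.79700, 100.55891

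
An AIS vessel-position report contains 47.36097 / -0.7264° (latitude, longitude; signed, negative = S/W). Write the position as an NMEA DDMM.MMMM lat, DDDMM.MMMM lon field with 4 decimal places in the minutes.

4721.6582,N / 00043.5840,W

Lat: 47° + 0.360970 × 60 = 47° 21.658200′
Longitude is negative → W; |value| = 0.726400
Longitude: minutes = (0.726400 − 0) × 60 = 43.584000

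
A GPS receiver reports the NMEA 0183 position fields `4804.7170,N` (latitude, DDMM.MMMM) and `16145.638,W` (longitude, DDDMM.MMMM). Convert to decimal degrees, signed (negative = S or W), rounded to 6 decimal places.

φ: degrees = first 2 digits = 48, minutes = 4.717; 48 + 4.717/60 = 48.0786167
N ⇒ keep positive
Lon: degrees = first 3 digits = 161, minutes = 45.638; 161 + 45.638/60 = 161.7606333
W → negative

48.078617, -161.760633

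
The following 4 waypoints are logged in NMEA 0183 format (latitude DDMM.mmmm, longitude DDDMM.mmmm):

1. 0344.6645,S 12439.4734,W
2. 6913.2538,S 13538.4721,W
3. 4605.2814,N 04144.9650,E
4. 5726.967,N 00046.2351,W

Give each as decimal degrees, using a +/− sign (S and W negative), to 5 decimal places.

1. -3.74441, -124.65789
2. -69.22090, -135.64120
3. 46.08802, 41.74942
4. 57.44945, -0.77059

Point 1:
  φ: split at 2 digits → 03° and 44.6645′; 3 + 44.6645/60 = 3.744408
  S → negative
  λ: split at 3 digits → 124° and 39.4734′; 124 + 39.4734/60 = 124.657890
  W → negative
Point 2:
  Latitude: split at 2 digits → 69° and 13.2538′; 69 + 13.2538/60 = 69.220897
  S → negative
  Longitude: degrees = first 3 digits = 135, minutes = 38.4721; 135 + 38.4721/60 = 135.641202
  W → negative
Point 3:
  φ: split at 2 digits → 46° and 5.2814′; 46 + 5.2814/60 = 46.088023
  N ⇒ keep positive
  Longitude: split at 3 digits → 041° and 44.965′; 41 + 44.965/60 = 41.749417
  E → positive
Point 4:
  φ: degrees = first 2 digits = 57, minutes = 26.967; 57 + 26.967/60 = 57.449450
  N ⇒ keep positive
  Longitude: degrees = first 3 digits = 0, minutes = 46.2351; 0 + 46.2351/60 = 0.770585
  W ⇒ negate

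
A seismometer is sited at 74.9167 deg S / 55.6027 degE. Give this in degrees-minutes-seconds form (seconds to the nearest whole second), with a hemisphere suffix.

Lat: whole degrees 74; 55.00200′ → 55′ and 0.12″
Longitude: whole degrees 55; 36.16200′ → 36′ and 9.72″

74°55′0″ S, 55°36′10″ E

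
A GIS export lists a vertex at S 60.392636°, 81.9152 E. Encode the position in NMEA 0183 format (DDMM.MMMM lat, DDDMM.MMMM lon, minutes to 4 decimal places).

6023.5582,S / 08154.9120,E

Lat: minutes = (60.392636 − 60) × 60 = 23.558160
Lon: minutes = (81.915200 − 81) × 60 = 54.912000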